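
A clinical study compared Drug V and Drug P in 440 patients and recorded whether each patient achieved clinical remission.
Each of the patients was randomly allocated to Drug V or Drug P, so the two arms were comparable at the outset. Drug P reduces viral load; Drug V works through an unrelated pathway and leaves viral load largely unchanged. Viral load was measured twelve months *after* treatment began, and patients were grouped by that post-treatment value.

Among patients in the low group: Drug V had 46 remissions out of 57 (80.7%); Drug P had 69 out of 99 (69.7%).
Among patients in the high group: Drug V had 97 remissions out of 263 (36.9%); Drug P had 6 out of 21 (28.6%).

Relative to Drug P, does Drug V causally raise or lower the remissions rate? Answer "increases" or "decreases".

decreases

The distribution of viral load is itself part of what the drug does — it is an intermediate outcome. Holding it fixed would remove that part of the effect; the total effect is the pooled difference.
Pooled: Drug V 44.7% vs Drug P 62.5%; Drug P is higher overall.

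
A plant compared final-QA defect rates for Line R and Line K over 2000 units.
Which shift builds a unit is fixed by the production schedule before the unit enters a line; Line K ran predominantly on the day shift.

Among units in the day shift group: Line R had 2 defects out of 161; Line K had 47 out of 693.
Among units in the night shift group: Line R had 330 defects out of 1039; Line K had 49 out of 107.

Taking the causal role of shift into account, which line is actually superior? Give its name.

Since shift is a pre-existing factor (not a product of the line) and it affects the outcome on its own, it is a confounder. The stratified rates, not the pooled rate, identify the causal effect.
Within each level — day shift: 1.2% vs 6.8%; night shift: 31.8% vs 45.8% — Line R is lower every time.

Line R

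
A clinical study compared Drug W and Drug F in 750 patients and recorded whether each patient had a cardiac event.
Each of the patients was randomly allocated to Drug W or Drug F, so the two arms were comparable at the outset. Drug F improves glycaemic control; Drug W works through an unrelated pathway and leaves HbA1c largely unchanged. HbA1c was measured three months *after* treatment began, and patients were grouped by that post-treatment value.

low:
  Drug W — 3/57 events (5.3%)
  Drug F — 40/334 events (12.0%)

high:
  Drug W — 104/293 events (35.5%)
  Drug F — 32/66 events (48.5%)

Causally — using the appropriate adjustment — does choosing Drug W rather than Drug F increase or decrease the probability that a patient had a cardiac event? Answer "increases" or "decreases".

Within every HbA1c level Drug W has the lower rate, yet pooled Drug F does — Simpson's reversal.
HbA1c lies on the pathway drug → HbA1c → outcome, so adjusting for it blocks the indirect effect. For the total causal effect of drug, use the unadjusted pooled rates.
Pooled: Drug W 30.6% vs Drug F 18.0%; Drug F is lower overall.

increases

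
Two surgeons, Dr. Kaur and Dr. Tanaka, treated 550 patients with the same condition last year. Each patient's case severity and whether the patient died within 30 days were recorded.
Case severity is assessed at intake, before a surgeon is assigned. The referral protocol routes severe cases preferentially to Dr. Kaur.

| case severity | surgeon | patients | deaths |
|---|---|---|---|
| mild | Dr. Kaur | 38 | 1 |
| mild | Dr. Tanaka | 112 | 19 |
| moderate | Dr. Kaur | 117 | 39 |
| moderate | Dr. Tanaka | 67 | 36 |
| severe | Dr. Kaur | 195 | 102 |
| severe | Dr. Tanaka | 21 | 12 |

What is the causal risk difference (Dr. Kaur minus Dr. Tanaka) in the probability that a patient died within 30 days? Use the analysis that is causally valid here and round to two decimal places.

Nothing the surgeon does changes case severity; the imbalance is an allocation artefact. With case severity also predicting the outcome, the pooled figure is confounded, and the within-stratum comparison is the causal one.
Adjusting over the population distribution of case severity: 0.273·(0.026−0.170) + 0.335·(0.333−0.537) + 0.393·(0.523−0.571) = -0.126.

-0.13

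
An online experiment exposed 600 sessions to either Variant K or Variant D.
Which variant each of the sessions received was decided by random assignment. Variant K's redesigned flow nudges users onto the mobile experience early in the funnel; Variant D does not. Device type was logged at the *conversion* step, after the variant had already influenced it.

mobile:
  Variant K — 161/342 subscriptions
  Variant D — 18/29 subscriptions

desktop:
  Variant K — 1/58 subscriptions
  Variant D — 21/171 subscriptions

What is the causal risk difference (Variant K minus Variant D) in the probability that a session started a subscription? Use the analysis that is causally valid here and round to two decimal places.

+0.21

The device type-specific comparison favours Variant D throughout, but the pooled figures favour Variant K. The question is whether to condition on device type.
Device type is recorded after the variant and is itself shifted by it — it sits on the causal path from variant to outcome. Conditioning on a mediator would strip out part of the effect we want; the pooled comparison gives the total causal effect.
The causal difference is the pooled difference: 0.405 − 0.195 = +0.210.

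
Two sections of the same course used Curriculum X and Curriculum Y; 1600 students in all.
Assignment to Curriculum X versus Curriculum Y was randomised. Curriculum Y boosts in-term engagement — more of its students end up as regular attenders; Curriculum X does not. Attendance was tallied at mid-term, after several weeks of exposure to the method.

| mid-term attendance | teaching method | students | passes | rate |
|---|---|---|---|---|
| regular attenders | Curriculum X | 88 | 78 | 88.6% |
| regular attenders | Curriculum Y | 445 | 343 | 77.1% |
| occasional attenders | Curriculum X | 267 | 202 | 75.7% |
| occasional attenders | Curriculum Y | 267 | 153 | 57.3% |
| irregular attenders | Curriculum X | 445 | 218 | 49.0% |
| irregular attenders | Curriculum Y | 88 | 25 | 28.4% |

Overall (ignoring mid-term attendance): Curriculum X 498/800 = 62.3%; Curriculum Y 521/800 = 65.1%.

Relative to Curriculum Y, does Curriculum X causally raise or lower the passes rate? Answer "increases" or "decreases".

Because the teaching method influences mid-term attendance, mid-term attendance is a post-treatment mediator, not a confounder. Stratifying on it would bias the estimate; the causal effect is the crude pooled difference.
Pooled: Curriculum X 62.3% vs Curriculum Y 65.1%; Curriculum Y is higher overall.

decreases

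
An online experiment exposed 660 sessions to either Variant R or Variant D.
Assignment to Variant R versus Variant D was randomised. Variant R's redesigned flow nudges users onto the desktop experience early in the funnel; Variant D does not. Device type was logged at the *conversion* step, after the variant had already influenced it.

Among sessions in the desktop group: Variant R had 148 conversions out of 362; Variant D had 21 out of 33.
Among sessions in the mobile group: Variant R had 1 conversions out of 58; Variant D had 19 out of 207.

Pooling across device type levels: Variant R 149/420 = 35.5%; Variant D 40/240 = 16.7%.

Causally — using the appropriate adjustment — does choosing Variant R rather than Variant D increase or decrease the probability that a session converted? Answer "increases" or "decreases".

Because the variant influences device type, device type is a post-treatment mediator, not a confounder. Stratifying on it would bias the estimate; the causal effect is the crude pooled difference.
Pooled: Variant R 35.5% vs Variant D 16.7%; Variant R is higher overall.

increases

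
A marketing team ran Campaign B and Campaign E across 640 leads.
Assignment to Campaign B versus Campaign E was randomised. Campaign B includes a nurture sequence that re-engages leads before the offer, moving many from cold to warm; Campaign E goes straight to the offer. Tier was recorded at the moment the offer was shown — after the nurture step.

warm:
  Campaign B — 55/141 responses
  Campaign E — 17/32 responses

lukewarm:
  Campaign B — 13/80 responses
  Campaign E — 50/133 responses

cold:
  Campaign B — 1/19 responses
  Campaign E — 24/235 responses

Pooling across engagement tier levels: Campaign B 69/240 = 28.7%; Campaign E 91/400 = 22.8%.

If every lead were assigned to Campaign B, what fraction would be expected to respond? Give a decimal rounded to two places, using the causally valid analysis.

The engagement tier-specific comparison favours Campaign E throughout, but the pooled figures favour Campaign B. The question is whether to condition on engagement tier.
Engagement tier is recorded after the campaign and is itself shifted by it — it sits on the causal path from campaign to outcome. Conditioning on a mediator would strip out part of the effect we want; the pooled comparison gives the total causal effect.
So P(outcome | do(Campaign B)) is just the pooled rate for Campaign B: 69/240 = 0.287.

0.29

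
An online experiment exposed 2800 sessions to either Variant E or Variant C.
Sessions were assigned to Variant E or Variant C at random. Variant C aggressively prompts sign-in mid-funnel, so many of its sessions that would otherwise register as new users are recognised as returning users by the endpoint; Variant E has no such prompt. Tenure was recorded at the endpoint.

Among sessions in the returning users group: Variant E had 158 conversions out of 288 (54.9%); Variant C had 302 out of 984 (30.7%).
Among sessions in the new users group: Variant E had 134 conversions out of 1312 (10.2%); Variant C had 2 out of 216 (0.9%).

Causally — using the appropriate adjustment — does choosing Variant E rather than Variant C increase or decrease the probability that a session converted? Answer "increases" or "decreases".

Variant E is higher inside every user tenure stratum but Variant C is higher in aggregate. Whether to stratify depends on how user tenure relates to the variant.
User tenure here is a post-treatment variable shaped by the variant; conditioning on it would introduce bias rather than remove it. The overall comparison is the causal one.
Pooled: Variant E 18.2% vs Variant C 25.3%; Variant C is higher overall.

decreases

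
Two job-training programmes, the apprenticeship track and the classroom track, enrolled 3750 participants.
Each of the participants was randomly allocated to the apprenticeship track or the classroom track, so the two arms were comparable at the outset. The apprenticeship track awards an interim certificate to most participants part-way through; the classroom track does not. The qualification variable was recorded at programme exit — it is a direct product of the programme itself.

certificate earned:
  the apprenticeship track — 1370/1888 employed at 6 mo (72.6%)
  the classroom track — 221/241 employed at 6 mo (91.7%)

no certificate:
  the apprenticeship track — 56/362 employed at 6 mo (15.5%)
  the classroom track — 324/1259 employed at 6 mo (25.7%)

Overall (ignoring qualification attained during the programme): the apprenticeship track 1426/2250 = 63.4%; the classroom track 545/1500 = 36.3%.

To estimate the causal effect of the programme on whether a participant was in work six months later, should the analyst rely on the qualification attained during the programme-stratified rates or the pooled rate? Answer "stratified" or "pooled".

pooled

Qualification attained during the programme lies on the pathway programme → qualification attained during the programme → outcome, so adjusting for it blocks the indirect effect. For the total causal effect of programme, use the unadjusted pooled rates.
Pooled: the apprenticeship track 63.4% vs the classroom track 36.3%; the apprenticeship track is higher overall.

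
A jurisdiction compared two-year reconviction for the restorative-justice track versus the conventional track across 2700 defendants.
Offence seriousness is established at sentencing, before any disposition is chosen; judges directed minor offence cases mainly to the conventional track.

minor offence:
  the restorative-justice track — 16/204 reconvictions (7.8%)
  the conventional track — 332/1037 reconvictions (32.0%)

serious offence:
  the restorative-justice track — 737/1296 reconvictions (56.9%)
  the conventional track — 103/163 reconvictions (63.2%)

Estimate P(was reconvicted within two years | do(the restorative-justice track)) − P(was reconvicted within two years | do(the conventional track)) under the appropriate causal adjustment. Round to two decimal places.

-0.15

Offence seriousness differs across dispositions for reasons unrelated to any effect of the disposition itself, and it separately predicts the outcome — a classic confounder. We must compare within offence seriousness levels.
Adjusting over the population distribution of offence seriousness: 0.460·(0.078−0.320) + 0.540·(0.569−0.632) = -0.145.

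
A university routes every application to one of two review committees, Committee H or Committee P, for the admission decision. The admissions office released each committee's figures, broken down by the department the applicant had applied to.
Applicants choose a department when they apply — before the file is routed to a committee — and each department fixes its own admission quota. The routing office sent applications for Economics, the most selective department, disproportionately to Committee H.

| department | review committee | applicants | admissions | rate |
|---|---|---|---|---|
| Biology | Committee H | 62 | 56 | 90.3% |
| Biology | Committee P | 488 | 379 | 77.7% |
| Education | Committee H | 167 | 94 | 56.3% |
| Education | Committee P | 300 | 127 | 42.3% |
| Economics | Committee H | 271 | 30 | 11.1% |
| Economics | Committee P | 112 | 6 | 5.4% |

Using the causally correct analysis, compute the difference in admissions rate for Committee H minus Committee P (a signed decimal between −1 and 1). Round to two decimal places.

Department is set before the review committee has any effect — it is not caused by the review committee — and it independently drives the outcome. That makes it a confounder, so the causal comparison is within department levels.
Adjusting over the population distribution of department: 0.393·(0.903−0.777) + 0.334·(0.563−0.423) + 0.274·(0.111−0.054) = +0.112.

+0.11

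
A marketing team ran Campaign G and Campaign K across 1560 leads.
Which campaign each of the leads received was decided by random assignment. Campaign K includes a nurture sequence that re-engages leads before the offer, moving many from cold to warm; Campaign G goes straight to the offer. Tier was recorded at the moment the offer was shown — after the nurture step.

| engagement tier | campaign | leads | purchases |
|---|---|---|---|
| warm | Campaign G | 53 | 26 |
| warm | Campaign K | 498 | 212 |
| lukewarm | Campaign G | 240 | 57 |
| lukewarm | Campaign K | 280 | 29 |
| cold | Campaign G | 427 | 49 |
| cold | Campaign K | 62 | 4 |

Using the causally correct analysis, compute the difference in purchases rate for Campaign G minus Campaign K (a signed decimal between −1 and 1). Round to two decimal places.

Because the campaign influences engagement tier, engagement tier is a post-treatment mediator, not a confounder. Stratifying on it would bias the estimate; the causal effect is the crude pooled difference.
The causal difference is the pooled difference: 0.183 − 0.292 = -0.108.

-0.11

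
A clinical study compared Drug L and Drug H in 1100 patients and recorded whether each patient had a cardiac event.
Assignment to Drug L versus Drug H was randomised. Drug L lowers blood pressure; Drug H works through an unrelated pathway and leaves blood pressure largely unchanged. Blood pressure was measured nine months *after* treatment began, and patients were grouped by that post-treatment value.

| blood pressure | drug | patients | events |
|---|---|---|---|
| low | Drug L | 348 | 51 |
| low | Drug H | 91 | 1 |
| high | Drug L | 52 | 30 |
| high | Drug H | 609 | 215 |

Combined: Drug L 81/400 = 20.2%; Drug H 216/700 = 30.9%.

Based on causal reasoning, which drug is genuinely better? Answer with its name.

Drug L

The blood pressure-specific comparison favours Drug H throughout, but the pooled figures favour Drug L. The question is whether to condition on blood pressure.
Blood pressure lies on the pathway drug → blood pressure → outcome, so adjusting for it blocks the indirect effect. For the total causal effect of drug, use the unadjusted pooled rates.
Pooled: Drug L 20.2% vs Drug H 30.9%; Drug L is lower overall.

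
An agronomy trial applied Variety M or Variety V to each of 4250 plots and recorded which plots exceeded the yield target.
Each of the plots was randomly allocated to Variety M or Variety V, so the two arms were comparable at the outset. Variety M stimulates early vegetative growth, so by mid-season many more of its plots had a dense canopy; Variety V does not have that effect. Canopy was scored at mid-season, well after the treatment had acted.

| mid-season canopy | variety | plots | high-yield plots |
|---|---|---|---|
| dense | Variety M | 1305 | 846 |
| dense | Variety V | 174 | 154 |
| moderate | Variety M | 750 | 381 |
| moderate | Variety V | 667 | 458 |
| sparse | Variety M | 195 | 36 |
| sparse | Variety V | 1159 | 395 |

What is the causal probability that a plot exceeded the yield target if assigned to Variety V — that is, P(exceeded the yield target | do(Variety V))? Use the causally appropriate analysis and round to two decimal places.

Within every mid-season canopy level Variety V has the higher rate, yet pooled Variety M does — Simpson's reversal.
Mid-season canopy here is a post-treatment variable shaped by the variety; conditioning on it would introduce bias rather than remove it. The overall comparison is the causal one.
So P(outcome | do(Variety V)) is just the pooled rate for Variety V: 1007/2000 = 0.503.

0.50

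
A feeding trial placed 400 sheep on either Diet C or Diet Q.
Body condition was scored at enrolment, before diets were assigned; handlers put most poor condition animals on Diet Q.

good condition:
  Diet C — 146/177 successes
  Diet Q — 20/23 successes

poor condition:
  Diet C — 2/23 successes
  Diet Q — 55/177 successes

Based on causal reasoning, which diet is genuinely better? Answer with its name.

Diet Q

The starting body condition-specific comparison favours Diet Q throughout, but the pooled figures favour Diet C. The question is whether to condition on starting body condition.
Since starting body condition is a pre-existing factor (not a product of the diet) and it affects the outcome on its own, it is a confounder. The stratified rates, not the pooled rate, identify the causal effect.
Within each level — good condition: 82.5% vs 87.0%; poor condition: 8.7% vs 31.1% — Diet Q is higher every time.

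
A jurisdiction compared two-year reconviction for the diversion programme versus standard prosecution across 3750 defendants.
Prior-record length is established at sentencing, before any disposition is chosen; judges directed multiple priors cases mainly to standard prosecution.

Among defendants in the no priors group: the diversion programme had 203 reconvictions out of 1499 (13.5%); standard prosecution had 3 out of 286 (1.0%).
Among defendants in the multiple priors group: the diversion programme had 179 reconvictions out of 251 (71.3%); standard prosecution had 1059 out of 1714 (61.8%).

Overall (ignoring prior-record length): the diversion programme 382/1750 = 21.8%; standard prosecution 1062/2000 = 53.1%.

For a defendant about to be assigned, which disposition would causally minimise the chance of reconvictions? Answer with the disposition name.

The prior-record length-specific comparison favours standard prosecution throughout, but the pooled figures favour the diversion programme. The question is whether to condition on prior-record length.
Nothing the disposition does changes prior-record length; the imbalance is an allocation artefact. With prior-record length also predicting the outcome, the pooled figure is confounded, and the within-stratum comparison is the causal one.
Within each level — no priors: 13.5% vs 1.0%; multiple priors: 71.3% vs 61.8% — standard prosecution is lower every time.

standard prosecution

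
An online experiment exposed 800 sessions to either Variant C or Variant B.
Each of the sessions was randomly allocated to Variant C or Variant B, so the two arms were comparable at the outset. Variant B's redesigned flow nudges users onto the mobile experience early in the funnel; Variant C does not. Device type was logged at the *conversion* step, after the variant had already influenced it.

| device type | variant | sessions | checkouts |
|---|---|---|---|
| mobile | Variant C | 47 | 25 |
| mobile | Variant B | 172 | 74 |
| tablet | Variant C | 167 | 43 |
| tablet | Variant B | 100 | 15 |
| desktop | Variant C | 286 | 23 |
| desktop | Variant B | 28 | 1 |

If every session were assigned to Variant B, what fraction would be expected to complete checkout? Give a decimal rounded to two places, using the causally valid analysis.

Device type here is a post-treatment variable shaped by the variant; conditioning on it would introduce bias rather than remove it. The overall comparison is the causal one.
So P(outcome | do(Variant B)) is just the pooled rate for Variant B: 90/300 = 0.300.

0.30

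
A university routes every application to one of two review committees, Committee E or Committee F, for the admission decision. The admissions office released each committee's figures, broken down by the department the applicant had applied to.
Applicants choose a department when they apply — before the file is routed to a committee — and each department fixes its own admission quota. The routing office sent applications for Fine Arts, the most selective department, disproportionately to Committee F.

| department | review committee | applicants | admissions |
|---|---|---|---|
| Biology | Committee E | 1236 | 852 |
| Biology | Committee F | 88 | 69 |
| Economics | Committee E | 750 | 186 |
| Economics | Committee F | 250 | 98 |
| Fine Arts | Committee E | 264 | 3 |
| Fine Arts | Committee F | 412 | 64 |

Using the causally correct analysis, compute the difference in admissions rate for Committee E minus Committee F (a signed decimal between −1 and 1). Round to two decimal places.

-0.12

The imbalance in department arose from how applicants were allocated, not from anything the review committee did; and department independently affects the outcome. The pooled gap is confounded — condition on department.
Adjusting over the population distribution of department: 0.441·(0.689−0.784) + 0.333·(0.248−0.392) + 0.225·(0.011−0.155) = -0.122.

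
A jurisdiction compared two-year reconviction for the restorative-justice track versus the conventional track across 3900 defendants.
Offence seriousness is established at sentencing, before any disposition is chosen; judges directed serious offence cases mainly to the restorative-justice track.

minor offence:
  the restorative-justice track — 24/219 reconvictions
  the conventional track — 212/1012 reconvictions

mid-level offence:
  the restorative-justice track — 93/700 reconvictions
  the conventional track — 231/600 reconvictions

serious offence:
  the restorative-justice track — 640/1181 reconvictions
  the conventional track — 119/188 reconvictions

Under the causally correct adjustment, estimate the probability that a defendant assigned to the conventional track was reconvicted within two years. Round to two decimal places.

0.42

Since offence seriousness is a pre-existing factor (not a product of the disposition) and it affects the outcome on its own, it is a confounder. The stratified rates, not the pooled rate, identify the causal effect.
Standardising the conventional track to the population offence seriousness mix: 0.316·212/1012 + 0.333·231/600 + 0.351·119/188 = 0.417.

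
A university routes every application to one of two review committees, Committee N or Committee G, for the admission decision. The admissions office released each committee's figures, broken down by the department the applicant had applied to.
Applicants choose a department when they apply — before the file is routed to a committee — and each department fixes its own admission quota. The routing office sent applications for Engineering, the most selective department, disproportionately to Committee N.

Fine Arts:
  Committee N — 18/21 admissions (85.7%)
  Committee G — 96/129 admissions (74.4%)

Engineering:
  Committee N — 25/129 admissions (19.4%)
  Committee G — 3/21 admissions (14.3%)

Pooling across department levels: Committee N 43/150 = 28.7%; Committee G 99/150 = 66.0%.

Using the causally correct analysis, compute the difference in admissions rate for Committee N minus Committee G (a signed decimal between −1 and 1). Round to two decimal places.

+0.08

Committee N is higher inside every department stratum but Committee G is higher in aggregate. Whether to stratify depends on how department relates to the review committee.
Department satisfies the back-door criterion: it is not a descendant of the review committee, and it blocks the spurious path from review committee to outcome. Adjusting for it (i.e., using the within-department rates) gives the causal effect.
Adjusting over the population distribution of department: 0.500·(0.857−0.744) + 0.500·(0.194−0.143) = +0.082.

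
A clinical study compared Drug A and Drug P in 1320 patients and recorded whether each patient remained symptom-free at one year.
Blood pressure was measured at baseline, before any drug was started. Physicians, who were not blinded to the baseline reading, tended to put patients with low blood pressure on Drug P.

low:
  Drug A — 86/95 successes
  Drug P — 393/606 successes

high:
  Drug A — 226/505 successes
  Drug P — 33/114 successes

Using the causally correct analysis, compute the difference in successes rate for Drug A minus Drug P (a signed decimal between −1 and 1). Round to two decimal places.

Drug A is higher inside every blood pressure stratum but Drug P is higher in aggregate. Whether to stratify depends on how blood pressure relates to the drug.
Here blood pressure is a common cause — it drives both which drug a case falls under and the outcome. The crude comparison mixes populations; the stratum-specific rates are the causally relevant ones.
Adjusting over the population distribution of blood pressure: 0.531·(0.905−0.649) + 0.469·(0.448−0.289) = +0.210.

+0.21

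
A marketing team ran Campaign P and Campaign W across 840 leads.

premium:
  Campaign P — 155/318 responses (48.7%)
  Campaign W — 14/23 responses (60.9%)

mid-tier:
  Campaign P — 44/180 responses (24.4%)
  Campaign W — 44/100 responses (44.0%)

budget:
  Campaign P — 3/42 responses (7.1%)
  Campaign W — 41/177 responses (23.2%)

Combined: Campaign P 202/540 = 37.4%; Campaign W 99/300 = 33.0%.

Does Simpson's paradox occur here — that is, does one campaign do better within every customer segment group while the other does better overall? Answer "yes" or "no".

yes

Within each customer segment level (premium 48.7% vs 60.9%; mid-tier 24.4% vs 44.0%; budget 7.1% vs 23.2%), Campaign W has the higher rate every time. Pooled: 37.4% vs 33.0% — Campaign P has the higher rate overall. The two comparisons disagree.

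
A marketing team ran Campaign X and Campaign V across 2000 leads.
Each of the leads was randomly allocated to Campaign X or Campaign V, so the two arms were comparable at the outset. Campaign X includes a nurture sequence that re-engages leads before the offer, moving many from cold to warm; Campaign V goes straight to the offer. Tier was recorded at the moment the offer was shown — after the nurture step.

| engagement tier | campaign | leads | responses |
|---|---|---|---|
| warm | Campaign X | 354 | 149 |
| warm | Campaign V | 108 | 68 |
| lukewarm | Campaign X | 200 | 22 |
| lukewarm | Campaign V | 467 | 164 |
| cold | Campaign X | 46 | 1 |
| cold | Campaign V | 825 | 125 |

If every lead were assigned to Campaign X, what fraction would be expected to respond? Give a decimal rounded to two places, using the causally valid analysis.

0.29

Within every engagement tier level Campaign V has the higher rate, yet pooled Campaign X does — Simpson's reversal.
Stratifying would compare campaigns among leads the campaigns themselves sorted into engagement tier groups — a form of selection on an intermediate. The unconditioned pooled rates give the total causal effect.
So P(outcome | do(Campaign X)) is just the pooled rate for Campaign X: 172/600 = 0.287.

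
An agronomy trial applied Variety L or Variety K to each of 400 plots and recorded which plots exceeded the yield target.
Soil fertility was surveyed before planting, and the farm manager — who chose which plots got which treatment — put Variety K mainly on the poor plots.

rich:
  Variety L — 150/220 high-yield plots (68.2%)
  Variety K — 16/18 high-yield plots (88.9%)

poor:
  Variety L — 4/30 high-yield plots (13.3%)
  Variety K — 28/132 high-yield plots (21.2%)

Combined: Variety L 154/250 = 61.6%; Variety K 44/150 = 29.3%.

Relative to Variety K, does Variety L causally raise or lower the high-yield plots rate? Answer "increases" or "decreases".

The imbalance in soil fertility arose from how plots were allocated, not from anything the variety did; and soil fertility independently affects the outcome. The pooled gap is confounded — condition on soil fertility.
Within each level — rich: 68.2% vs 88.9%; poor: 13.3% vs 21.2% — Variety K is higher every time.

decreases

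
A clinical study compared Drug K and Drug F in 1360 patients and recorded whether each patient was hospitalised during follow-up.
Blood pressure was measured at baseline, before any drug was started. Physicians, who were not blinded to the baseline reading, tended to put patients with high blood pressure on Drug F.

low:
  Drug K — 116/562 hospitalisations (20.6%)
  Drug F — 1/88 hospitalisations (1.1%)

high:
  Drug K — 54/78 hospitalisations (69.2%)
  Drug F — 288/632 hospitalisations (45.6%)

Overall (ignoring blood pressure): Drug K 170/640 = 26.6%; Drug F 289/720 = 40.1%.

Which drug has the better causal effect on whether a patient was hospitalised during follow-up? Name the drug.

Drug F

Since blood pressure is a pre-existing factor (not a product of the drug) and it affects the outcome on its own, it is a confounder. The stratified rates, not the pooled rate, identify the causal effect.
Within each level — low: 20.6% vs 1.1%; high: 69.2% vs 45.6% — Drug F is lower every time.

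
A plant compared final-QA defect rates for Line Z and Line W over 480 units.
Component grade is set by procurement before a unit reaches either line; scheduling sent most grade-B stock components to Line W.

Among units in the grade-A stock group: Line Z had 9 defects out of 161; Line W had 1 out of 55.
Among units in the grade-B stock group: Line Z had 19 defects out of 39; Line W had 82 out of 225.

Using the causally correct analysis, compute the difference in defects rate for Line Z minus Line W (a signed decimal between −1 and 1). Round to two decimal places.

+0.08

Component grade is set before the line has any effect — it is not caused by the line — and it independently drives the outcome. That makes it a confounder, so the causal comparison is within component grade levels.
Adjusting over the population distribution of component grade: 0.450·(0.056−0.018) + 0.550·(0.487−0.364) = +0.084.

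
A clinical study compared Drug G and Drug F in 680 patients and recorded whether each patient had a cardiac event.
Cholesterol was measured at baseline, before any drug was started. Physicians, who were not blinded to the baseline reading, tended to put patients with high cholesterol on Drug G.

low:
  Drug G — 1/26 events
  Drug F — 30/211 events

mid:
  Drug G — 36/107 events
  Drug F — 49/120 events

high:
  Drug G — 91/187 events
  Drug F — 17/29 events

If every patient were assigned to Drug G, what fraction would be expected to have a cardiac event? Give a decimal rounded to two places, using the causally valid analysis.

Here cholesterol is a common cause — it drives both which drug a case falls under and the outcome. The crude comparison mixes populations; the stratum-specific rates are the causally relevant ones.
Standardising Drug G to the population cholesterol mix: 0.349·1/26 + 0.334·36/107 + 0.318·91/187 = 0.280.

0.28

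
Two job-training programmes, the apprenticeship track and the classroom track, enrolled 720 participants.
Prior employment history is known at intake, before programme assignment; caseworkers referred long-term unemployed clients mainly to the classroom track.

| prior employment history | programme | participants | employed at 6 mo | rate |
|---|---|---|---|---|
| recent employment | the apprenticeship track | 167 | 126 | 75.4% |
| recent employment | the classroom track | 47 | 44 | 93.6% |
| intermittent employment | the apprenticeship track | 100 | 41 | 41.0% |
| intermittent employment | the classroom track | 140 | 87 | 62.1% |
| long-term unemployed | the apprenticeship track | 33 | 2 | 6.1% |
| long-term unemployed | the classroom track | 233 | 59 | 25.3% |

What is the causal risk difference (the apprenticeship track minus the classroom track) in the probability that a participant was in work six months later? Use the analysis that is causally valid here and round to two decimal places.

The imbalance in prior employment history arose from how participants were allocated, not from anything the programme did; and prior employment history independently affects the outcome. The pooled gap is confounded — condition on prior employment history.
Adjusting over the population distribution of prior employment history: 0.297·(0.754−0.936) + 0.333·(0.410−0.621) + 0.369·(0.061−0.253) = -0.196.

-0.20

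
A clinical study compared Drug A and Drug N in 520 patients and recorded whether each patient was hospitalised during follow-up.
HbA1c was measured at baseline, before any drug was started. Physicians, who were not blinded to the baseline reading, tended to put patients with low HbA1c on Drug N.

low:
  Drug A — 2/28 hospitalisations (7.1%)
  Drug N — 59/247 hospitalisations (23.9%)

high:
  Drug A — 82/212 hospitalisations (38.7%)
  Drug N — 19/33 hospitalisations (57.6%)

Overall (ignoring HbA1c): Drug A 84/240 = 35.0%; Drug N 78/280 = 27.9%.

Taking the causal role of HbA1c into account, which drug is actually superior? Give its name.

HbA1c satisfies the back-door criterion: it is not a descendant of the drug, and it blocks the spurious path from drug to outcome. Adjusting for it (i.e., using the within-HbA1c rates) gives the causal effect.
Within each level — low: 7.1% vs 23.9%; high: 38.7% vs 57.6% — Drug A is lower every time.

Drug A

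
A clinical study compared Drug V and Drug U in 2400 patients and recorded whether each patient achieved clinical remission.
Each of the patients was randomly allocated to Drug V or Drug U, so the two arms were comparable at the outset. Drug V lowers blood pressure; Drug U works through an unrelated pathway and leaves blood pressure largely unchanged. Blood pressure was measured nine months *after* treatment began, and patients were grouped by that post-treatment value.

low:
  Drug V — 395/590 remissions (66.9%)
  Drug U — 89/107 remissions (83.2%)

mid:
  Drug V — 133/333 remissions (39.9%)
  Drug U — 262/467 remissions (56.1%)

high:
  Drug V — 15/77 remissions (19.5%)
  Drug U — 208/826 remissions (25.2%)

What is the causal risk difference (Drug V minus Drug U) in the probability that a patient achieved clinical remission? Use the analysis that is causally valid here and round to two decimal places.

+0.14

Drug U is higher inside every blood pressure stratum but Drug V is higher in aggregate. Whether to stratify depends on how blood pressure relates to the drug.
Blood pressure lies on the pathway drug → blood pressure → outcome, so adjusting for it blocks the indirect effect. For the total causal effect of drug, use the unadjusted pooled rates.
The causal difference is the pooled difference: 0.543 − 0.399 = +0.144.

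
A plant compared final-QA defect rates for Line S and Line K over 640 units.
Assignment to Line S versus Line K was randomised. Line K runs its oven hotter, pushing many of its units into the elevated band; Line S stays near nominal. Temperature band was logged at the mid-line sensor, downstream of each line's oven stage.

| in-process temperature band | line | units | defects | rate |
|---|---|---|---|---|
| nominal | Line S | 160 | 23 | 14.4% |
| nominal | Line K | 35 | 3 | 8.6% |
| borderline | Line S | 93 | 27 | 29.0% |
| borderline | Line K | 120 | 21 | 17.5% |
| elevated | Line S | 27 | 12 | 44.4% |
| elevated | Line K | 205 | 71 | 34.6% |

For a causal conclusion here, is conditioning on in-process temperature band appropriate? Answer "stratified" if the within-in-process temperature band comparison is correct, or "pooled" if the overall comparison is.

The distribution of in-process temperature band is itself part of what the line does — it is an intermediate outcome. Holding it fixed would remove that part of the effect; the total effect is the pooled difference.
Pooled: Line S 22.1% vs Line K 26.4%; Line S is lower overall.

pooled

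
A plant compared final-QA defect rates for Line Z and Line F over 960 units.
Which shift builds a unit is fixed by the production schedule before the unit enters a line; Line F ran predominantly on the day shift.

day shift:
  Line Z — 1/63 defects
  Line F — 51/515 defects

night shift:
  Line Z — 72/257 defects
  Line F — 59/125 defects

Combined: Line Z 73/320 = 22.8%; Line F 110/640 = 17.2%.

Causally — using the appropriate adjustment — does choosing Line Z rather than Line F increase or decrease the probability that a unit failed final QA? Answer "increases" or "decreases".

decreases

Shift differs across lines for reasons unrelated to any effect of the line itself, and it separately predicts the outcome — a classic confounder. We must compare within shift levels.
Within each level — day shift: 1.6% vs 9.9%; night shift: 28.0% vs 47.2% — Line Z is lower every time.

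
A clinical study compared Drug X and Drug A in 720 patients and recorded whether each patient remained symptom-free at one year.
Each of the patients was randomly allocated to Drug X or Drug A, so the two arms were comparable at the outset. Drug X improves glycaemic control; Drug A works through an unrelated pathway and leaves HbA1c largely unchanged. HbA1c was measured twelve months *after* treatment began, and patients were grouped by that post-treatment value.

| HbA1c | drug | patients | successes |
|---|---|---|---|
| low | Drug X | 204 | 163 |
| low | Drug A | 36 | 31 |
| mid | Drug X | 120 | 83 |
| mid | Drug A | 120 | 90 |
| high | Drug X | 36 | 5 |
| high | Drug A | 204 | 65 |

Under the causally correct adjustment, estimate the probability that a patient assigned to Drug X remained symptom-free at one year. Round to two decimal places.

HbA1c is recorded after the drug and is itself shifted by it — it sits on the causal path from drug to outcome. Conditioning on a mediator would strip out part of the effect we want; the pooled comparison gives the total causal effect.
So P(outcome | do(Drug X)) is just the pooled rate for Drug X: 251/360 = 0.697.

0.70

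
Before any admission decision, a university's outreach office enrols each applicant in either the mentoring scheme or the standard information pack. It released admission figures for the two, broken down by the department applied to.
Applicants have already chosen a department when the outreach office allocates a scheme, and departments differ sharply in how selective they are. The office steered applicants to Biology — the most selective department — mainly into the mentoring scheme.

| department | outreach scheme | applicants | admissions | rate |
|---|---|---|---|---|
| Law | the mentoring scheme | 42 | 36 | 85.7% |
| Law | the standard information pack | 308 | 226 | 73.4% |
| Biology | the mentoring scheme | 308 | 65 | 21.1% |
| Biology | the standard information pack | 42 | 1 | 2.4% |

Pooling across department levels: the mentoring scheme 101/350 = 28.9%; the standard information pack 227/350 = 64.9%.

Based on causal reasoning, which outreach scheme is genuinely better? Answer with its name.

Nothing the outreach scheme does changes department; the imbalance is an allocation artefact. With department also predicting the outcome, the pooled figure is confounded, and the within-stratum comparison is the causal one.
Within each level — Law: 85.7% vs 73.4%; Biology: 21.1% vs 2.4% — the mentoring scheme is higher every time.

the mentoring scheme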